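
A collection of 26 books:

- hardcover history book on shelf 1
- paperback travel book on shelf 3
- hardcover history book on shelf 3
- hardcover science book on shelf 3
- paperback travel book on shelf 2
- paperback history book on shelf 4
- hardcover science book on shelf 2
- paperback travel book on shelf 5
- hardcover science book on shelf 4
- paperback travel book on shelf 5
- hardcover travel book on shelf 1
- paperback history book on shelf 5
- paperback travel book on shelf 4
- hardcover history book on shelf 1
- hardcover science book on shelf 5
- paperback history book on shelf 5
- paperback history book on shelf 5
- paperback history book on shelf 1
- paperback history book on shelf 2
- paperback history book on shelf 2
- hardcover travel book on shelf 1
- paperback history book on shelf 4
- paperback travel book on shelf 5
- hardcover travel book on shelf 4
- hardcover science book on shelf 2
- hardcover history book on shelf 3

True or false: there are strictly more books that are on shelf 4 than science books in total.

False

There are 5 books on shelf 4.
There are 5 science books.
The claim requires 5 > 5, which does not hold.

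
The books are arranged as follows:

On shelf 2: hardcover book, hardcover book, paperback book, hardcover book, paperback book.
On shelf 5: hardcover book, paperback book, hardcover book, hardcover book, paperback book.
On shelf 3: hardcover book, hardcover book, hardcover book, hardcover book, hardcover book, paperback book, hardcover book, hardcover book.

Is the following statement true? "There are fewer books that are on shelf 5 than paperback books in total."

False

There are 5 books on shelf 5.
There are 5 paperback books.
The claim requires 5 < 5, which does not hold.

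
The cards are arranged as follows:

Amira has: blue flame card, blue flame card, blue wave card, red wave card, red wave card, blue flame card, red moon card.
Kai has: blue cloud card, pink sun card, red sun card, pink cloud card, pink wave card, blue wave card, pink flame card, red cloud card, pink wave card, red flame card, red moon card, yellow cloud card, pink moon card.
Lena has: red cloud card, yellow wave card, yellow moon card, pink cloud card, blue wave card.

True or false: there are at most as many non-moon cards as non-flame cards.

False

There are 21 non-moon cards.
There are 20 non-flame cards.
The claim requires 21 ≤ 20, which does not hold.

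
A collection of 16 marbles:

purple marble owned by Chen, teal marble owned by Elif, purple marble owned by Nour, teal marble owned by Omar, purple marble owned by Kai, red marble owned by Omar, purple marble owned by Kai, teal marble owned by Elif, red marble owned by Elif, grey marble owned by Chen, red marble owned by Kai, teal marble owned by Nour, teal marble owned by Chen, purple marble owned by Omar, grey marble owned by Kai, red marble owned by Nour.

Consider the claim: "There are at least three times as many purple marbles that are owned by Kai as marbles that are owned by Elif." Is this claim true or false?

False

purple marbles owned by Kai: 2.
marbles owned by Elif: 3.
The claim requires 2 ≥ 3 × 3 = 9, which does not hold.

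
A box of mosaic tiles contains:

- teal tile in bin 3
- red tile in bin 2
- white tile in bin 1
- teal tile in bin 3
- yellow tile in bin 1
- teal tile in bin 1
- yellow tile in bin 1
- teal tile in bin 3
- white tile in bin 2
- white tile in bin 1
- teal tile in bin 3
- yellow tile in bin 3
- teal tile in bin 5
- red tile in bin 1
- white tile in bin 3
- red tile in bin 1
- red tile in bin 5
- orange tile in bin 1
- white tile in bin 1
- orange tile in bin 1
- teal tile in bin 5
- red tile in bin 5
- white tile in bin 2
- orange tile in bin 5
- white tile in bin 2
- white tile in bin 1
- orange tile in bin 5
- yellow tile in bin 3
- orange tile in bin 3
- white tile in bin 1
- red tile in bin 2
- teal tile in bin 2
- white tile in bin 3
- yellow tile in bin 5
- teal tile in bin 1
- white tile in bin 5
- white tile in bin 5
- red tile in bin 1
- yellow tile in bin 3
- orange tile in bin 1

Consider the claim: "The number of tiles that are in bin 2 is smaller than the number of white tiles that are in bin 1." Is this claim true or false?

There are 6 tiles in bin 2.
There are 5 white tiles in bin 1.
The claim requires 6 < 5, which does not hold.

False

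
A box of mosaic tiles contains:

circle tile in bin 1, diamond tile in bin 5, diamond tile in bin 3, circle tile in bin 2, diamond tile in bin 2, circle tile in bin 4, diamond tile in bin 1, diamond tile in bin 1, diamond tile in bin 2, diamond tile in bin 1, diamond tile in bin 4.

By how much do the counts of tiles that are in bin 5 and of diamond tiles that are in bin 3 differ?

tiles in bin 5: 1. diamond tiles in bin 3: 1.
|1 − 1| = 1 − 1 = 0.

0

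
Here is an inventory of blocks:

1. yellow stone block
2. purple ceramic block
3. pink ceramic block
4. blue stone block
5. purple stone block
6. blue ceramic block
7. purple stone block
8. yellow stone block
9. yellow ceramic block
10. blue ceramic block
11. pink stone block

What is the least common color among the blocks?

pink

Counts by color: yellow 3, purple 3, blue 3, pink 2.
The minimum is 2, held uniquely by pink.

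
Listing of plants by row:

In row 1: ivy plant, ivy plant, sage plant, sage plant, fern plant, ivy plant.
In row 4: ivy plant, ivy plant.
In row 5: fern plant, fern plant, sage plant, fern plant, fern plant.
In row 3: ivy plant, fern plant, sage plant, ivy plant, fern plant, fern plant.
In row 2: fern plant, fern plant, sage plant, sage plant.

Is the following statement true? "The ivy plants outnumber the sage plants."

ivy plants: 7.
sage plants: 6.
The claim requires 7 > 6, which holds.

True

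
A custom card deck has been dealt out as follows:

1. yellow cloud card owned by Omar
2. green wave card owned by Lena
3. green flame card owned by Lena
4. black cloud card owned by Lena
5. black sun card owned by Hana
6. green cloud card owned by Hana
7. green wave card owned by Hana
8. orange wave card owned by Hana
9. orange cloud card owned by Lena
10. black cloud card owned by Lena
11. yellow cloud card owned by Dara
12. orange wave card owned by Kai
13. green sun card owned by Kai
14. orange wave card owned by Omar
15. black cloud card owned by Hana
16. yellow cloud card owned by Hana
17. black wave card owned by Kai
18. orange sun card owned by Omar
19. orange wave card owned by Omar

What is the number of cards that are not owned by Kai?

Total cards: 19; with the excluded value: 3; remaining 19 − 3 = 16.

16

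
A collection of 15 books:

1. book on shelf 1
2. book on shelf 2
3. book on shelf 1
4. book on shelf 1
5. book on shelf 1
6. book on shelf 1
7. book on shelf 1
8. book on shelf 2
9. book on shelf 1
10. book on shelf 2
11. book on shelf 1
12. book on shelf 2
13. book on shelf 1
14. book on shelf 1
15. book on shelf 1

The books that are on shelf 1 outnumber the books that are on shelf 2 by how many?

7

books on shelf 1: 11.
books on shelf 2: 4.
11 − 4 = 7.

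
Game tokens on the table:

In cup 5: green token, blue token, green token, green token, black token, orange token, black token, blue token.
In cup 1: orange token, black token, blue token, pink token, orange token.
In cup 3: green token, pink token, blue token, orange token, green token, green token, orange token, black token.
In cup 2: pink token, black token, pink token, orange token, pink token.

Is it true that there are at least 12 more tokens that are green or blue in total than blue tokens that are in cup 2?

False

|tokens that are green or blue| = 10.
|blue tokens in cup 2| = 0.
The claim requires 10 − 0 = 10 ≥ 12, which does not hold.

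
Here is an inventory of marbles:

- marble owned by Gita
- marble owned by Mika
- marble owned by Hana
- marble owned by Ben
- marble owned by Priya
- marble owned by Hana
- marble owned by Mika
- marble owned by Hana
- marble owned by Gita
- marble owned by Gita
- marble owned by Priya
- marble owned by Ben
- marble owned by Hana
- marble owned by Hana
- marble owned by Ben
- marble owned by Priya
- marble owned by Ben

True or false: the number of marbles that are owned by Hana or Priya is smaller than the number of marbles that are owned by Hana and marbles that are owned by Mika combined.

False

marbles owned by Hana or Priya: 8.
marbles owned by Hana: 5; marbles owned by Mika: 2; combined: 5 + 2 = 7.
The claim requires 8 < 7, which does not hold.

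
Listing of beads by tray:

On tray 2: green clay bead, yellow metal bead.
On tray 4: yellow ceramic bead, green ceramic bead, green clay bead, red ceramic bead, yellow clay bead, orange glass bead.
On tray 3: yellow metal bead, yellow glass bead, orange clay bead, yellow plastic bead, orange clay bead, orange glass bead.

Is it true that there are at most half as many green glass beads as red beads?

|green glass beads| = 0.
|red beads| = 1.
The claim requires 2 × 0 = 0 ≤ 1, which holds.

True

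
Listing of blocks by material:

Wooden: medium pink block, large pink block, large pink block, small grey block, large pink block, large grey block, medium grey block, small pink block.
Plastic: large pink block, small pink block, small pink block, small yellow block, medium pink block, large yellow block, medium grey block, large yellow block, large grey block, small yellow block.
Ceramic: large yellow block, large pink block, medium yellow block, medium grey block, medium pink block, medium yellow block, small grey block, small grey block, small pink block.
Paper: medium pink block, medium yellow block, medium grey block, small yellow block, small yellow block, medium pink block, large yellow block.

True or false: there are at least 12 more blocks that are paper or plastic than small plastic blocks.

True

There are 17 blocks that are paper or plastic.
There are 4 small plastic blocks.
The claim requires 17 − 4 = 13 ≥ 12, which holds.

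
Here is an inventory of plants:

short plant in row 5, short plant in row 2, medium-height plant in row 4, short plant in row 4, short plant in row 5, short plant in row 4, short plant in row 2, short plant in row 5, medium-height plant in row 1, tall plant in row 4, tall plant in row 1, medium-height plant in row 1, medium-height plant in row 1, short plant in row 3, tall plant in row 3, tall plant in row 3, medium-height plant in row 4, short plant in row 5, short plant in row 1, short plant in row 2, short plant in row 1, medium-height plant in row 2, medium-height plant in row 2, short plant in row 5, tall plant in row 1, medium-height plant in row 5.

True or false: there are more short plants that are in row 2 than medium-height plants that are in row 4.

True

There are 3 short plants in row 2.
There are 2 medium-height plants in row 4.
The claim requires 3 > 2, which holds.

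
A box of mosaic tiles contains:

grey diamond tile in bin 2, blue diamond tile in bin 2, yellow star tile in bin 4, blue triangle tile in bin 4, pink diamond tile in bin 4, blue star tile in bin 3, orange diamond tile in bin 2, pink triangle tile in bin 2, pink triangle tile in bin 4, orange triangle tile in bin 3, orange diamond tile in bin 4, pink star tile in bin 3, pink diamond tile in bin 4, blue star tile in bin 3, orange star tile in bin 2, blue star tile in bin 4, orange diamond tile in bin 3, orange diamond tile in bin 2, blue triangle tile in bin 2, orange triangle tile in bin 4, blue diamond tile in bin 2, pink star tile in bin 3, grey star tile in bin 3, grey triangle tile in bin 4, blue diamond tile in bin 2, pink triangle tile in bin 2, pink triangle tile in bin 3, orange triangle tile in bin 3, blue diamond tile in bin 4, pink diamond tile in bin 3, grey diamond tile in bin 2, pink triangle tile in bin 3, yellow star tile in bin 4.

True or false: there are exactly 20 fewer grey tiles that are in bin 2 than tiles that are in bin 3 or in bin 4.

There are 2 grey tiles in bin 2.
There are 22 tiles in bin 3 or in bin 4.
The claim requires 22 − 2 (= 20) to equal 20, which holds.

True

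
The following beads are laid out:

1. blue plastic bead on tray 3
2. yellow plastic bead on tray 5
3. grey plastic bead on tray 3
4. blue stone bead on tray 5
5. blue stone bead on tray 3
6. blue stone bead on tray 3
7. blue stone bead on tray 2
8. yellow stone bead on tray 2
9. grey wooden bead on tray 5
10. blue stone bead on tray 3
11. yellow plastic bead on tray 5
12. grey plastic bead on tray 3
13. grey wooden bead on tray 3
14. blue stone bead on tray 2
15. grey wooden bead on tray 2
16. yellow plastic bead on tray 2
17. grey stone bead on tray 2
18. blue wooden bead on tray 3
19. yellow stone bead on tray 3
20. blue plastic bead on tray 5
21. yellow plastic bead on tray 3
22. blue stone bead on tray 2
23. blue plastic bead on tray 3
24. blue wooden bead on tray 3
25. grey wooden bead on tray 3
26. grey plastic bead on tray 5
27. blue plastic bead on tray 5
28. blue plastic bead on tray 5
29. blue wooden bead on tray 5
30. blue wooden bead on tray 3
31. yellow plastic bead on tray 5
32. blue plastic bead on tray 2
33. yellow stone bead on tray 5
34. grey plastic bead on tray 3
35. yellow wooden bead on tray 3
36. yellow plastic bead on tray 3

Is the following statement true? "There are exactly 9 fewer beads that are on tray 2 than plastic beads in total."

|beads on tray 2| = 8.
|plastic beads| = 16.
The claim requires 16 − 8 (= 8) to equal 9, which does not hold.

False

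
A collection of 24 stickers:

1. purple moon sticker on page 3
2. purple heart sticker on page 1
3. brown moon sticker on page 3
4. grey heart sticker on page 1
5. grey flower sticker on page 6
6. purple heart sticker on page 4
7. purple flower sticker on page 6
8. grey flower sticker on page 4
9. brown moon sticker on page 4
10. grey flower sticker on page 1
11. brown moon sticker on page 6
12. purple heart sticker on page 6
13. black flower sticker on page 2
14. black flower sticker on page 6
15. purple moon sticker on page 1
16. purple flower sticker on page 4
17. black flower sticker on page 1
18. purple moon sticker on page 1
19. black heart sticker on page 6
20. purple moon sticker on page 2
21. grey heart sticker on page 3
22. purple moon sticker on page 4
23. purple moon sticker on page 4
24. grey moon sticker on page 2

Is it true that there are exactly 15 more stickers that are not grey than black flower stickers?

True

There are 18 stickers that are not grey.
There are 3 black flower stickers.
The claim requires 18 − 3 (= 15) to equal 15, which holds.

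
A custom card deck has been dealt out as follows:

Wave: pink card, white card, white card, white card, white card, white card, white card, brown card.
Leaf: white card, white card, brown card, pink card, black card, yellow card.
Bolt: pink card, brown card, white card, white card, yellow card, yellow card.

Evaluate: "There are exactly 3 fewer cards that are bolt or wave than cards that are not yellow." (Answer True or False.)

True

cards that are bolt or wave: 14.
cards that are not yellow: 17.
The claim requires 17 − 14 (= 3) to equal 3, which holds.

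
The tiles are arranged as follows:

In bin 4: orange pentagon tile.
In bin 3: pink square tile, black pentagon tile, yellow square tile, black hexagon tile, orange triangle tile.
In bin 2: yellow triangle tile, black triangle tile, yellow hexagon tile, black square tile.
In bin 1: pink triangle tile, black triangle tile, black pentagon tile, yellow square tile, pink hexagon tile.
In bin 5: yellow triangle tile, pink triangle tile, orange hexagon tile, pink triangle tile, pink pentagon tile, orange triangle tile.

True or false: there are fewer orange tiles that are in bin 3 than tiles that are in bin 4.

False

orange tiles in bin 3: 1.
tiles in bin 4: 1.
The claim requires 1 < 1, which does not hold.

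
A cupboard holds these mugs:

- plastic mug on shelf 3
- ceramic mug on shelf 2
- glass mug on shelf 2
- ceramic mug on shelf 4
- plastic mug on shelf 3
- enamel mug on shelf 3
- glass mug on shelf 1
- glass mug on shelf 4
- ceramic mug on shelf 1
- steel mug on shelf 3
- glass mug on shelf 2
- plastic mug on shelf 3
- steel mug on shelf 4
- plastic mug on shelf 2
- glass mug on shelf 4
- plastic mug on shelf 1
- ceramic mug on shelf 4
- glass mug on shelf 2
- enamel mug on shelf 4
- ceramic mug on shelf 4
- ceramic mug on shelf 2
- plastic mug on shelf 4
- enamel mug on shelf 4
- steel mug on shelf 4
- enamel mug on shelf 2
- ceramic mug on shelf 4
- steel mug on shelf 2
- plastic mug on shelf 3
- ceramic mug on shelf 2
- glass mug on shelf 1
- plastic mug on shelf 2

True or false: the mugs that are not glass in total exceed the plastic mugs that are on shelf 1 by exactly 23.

|mugs that are not glass| = 24.
|plastic mugs on shelf 1| = 1.
The claim requires 24 − 1 (= 23) to equal 23, which holds.

True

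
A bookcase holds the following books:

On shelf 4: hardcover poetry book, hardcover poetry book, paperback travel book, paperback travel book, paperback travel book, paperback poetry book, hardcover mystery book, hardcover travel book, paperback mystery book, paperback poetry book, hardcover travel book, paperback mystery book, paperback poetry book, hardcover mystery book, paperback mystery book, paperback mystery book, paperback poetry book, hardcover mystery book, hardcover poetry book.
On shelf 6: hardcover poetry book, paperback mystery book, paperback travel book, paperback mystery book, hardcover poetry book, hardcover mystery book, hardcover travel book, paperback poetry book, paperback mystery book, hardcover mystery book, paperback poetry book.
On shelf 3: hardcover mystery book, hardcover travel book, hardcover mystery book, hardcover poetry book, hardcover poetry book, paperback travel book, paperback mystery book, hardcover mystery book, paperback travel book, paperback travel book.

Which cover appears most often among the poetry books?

Counts by cover (restricted to poetry books): hardcover 7, paperback 6.
The maximum is 7, held uniquely by hardcover.

hardcover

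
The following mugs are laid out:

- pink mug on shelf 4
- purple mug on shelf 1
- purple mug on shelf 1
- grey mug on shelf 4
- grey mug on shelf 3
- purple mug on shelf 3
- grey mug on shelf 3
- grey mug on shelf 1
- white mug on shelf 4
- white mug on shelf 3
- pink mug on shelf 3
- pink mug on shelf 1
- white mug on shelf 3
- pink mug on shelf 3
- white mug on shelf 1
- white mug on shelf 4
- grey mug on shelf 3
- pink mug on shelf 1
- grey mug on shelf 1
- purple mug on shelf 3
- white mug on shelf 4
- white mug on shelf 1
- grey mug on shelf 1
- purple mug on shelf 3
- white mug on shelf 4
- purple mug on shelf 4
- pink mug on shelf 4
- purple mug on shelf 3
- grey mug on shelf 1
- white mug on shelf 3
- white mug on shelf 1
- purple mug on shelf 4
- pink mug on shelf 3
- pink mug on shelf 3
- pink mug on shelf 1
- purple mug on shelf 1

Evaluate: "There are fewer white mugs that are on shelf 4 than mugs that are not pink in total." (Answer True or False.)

True

white mugs on shelf 4: 4.
mugs that are not pink: 27.
The claim requires 4 < 27, which holds.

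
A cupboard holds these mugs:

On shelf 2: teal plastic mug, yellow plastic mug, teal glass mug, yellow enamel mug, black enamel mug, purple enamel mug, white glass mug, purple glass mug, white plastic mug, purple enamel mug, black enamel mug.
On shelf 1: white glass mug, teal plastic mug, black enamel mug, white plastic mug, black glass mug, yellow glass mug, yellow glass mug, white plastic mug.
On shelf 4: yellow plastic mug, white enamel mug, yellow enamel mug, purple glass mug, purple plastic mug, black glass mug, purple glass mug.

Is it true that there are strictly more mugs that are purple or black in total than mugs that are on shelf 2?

|mugs that are purple or black| = 11.
|mugs on shelf 2| = 11.
The claim requires 11 > 11, which does not hold.

False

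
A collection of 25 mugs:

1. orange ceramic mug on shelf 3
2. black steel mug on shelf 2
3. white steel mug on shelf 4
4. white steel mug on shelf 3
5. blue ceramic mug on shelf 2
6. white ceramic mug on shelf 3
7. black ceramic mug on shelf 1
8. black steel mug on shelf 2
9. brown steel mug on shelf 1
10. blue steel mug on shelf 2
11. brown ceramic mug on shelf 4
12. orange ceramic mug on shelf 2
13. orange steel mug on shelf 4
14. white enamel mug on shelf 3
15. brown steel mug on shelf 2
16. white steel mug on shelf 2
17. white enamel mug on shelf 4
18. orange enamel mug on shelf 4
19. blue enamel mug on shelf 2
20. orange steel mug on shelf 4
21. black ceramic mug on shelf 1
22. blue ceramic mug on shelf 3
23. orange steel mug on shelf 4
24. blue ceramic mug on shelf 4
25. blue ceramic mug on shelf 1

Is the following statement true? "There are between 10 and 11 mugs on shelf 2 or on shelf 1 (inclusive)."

There are 12 mugs on shelf 2 or on shelf 1.
The claim requires 10 ≤ 12 ≤ 11, which does not hold.

False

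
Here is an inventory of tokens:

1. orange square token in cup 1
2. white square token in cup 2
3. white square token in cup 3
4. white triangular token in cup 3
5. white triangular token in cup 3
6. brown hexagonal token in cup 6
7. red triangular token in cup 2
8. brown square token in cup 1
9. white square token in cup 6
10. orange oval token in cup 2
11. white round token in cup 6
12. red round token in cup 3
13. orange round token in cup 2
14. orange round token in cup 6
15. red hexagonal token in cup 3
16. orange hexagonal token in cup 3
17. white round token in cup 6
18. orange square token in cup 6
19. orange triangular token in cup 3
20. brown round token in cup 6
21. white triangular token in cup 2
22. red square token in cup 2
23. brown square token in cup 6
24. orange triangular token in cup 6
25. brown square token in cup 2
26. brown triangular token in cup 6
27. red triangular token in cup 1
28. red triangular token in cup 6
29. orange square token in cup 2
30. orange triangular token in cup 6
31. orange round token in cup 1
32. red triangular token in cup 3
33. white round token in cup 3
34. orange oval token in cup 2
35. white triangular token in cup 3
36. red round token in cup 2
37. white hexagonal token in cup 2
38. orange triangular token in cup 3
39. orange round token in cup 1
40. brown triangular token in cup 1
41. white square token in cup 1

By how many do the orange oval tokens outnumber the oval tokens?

0

orange oval tokens: 2.
oval tokens: 2.
2 − 2 = 0.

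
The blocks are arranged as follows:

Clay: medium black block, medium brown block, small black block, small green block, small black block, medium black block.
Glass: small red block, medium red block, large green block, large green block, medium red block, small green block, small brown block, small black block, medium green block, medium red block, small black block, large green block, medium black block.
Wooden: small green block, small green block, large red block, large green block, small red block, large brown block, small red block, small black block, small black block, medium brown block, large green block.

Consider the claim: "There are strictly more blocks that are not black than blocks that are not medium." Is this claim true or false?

False

blocks that are not black: 21.
blocks that are not medium: 21.
The claim requires 21 > 21, which does not hold.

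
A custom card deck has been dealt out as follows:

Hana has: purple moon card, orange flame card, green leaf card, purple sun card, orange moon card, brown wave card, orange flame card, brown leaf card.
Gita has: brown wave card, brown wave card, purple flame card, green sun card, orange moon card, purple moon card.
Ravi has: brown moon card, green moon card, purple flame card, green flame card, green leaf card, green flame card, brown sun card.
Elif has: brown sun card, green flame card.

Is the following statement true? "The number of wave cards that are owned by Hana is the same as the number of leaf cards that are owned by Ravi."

Count of wave cards owned by Hana: 1.
Count of leaf cards owned by Ravi: 1.
The claim requires 1 = 1, which holds.

True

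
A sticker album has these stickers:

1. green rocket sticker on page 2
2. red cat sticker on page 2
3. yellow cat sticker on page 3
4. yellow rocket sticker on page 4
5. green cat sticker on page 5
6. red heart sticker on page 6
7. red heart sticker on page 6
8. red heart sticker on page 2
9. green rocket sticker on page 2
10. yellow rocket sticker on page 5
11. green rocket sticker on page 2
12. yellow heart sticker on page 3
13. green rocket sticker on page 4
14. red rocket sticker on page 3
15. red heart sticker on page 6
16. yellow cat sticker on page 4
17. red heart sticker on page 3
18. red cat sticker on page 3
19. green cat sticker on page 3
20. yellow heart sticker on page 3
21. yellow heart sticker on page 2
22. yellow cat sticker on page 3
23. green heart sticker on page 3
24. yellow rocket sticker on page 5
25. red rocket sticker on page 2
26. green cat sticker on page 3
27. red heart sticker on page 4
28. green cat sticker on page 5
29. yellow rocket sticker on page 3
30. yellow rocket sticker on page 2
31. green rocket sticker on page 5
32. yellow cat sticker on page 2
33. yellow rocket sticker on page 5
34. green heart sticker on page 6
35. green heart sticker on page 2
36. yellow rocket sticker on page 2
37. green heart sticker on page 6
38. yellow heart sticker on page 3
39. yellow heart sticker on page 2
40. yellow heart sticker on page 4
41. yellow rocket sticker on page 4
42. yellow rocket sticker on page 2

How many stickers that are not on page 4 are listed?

36

Total stickers: 42; with the excluded value: 6; remaining 42 − 6 = 36.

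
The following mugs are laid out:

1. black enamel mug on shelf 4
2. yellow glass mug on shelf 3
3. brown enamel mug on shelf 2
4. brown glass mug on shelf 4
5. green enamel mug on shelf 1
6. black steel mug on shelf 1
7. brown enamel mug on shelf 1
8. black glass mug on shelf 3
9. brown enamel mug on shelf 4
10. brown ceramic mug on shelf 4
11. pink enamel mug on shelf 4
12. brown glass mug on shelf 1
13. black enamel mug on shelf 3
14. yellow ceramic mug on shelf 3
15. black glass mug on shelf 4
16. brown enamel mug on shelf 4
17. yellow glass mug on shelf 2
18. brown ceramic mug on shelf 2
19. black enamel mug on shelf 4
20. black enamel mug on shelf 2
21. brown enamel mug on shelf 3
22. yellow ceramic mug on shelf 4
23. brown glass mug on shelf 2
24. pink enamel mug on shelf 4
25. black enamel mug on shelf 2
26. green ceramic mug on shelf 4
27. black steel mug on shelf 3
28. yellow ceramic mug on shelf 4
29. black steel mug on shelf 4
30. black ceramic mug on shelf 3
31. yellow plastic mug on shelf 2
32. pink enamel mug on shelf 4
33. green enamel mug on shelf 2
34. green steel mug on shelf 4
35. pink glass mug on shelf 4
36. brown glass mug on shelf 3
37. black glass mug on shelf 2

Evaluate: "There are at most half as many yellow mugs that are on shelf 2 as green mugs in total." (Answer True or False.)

True

|yellow mugs on shelf 2| = 2.
|green mugs| = 4.
The claim requires 2 × 2 = 4 ≤ 4, which holds.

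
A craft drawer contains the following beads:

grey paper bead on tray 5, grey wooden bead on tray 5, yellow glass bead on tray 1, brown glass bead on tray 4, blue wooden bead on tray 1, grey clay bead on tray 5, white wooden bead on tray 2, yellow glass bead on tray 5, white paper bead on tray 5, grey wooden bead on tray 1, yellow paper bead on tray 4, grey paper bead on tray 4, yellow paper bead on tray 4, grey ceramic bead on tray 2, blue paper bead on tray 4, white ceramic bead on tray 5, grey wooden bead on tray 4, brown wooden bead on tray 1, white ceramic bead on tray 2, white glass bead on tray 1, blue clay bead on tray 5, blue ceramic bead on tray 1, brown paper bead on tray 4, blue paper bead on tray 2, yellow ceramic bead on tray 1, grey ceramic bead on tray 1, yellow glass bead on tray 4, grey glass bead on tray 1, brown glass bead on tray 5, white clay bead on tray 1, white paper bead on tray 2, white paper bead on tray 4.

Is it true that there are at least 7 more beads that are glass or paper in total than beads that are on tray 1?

True

beads that are glass or paper: 17.
beads on tray 1: 10.
The claim requires 17 − 10 = 7 ≥ 7, which holds.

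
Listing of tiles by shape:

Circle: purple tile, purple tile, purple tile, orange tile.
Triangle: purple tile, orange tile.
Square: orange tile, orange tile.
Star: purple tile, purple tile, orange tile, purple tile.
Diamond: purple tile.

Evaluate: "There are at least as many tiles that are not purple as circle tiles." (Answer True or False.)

tiles that are not purple: 5.
circle tiles: 4.
The claim requires 5 ≥ 4, which holds.

True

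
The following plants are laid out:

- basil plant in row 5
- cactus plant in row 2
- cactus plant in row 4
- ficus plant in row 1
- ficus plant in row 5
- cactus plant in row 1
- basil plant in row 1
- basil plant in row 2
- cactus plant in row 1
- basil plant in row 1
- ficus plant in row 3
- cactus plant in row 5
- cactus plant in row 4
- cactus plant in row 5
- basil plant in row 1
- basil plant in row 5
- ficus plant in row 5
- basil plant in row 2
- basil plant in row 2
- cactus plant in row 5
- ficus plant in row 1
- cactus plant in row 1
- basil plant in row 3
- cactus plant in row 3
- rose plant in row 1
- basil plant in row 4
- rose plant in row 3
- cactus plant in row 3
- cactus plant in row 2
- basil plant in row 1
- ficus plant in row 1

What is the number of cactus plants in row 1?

3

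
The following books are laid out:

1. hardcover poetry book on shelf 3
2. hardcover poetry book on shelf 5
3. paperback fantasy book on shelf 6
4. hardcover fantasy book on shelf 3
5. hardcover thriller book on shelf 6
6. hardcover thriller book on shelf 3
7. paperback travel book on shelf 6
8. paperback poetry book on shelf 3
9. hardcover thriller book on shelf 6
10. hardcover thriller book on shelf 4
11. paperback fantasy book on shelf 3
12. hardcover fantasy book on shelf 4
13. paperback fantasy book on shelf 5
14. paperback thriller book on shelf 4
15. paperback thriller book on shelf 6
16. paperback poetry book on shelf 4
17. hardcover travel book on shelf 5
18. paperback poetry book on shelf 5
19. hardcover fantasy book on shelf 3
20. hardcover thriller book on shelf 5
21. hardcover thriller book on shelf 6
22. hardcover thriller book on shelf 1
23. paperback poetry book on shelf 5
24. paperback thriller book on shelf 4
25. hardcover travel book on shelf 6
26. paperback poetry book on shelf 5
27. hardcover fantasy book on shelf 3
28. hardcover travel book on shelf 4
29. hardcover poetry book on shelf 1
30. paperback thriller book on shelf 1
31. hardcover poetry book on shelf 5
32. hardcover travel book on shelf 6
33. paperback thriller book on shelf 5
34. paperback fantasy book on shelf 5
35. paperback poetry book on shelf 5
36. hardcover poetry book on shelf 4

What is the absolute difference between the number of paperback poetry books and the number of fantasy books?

2

paperback poetry books: 6. fantasy books: 8.
|6 − 8| = 8 − 6 = 2.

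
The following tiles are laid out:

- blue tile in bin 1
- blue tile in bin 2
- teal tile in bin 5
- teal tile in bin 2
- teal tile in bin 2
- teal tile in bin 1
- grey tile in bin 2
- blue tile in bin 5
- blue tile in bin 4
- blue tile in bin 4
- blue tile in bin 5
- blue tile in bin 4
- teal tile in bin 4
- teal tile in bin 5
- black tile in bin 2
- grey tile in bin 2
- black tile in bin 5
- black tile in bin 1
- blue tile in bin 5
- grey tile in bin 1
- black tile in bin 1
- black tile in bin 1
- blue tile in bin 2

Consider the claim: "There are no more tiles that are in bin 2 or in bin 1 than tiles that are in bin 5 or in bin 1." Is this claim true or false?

tiles in bin 2 or in bin 1: 13.
tiles in bin 5 or in bin 1: 12.
The claim requires 13 ≤ 12, which does not hold.

False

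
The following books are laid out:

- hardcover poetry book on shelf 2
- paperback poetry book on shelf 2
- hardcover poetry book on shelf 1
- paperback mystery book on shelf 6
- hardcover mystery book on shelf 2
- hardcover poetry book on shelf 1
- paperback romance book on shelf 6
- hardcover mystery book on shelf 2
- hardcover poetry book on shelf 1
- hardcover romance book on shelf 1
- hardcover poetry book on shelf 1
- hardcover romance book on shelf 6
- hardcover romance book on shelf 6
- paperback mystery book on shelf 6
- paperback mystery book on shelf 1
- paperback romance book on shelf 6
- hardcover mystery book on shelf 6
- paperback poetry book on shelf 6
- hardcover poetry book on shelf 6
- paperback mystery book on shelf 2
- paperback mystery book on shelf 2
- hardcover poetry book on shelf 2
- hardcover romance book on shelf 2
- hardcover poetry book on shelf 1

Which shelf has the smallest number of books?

Counts by shelf: shelf 6→9, shelf 2→8, shelf 1→7.
The minimum is 7, held uniquely by shelf 1.

shelf 1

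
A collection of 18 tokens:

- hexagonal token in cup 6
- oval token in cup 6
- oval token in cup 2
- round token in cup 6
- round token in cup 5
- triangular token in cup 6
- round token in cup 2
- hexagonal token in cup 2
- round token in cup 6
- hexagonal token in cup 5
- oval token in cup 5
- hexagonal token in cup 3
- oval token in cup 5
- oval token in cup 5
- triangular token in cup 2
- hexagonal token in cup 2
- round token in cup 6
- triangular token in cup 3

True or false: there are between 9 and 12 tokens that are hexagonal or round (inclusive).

There are 10 tokens that are hexagonal or round.
The claim requires 9 ≤ 10 ≤ 12, which holds.

True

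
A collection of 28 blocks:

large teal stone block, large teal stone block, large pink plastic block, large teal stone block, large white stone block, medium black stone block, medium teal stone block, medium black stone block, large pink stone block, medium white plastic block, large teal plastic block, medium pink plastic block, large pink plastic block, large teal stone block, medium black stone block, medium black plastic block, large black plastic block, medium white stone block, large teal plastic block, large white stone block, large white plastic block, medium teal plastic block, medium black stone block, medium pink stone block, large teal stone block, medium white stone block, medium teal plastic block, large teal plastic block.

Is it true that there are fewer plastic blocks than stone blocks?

plastic blocks: 12.
stone blocks: 16.
The claim requires 12 < 16, which holds.

True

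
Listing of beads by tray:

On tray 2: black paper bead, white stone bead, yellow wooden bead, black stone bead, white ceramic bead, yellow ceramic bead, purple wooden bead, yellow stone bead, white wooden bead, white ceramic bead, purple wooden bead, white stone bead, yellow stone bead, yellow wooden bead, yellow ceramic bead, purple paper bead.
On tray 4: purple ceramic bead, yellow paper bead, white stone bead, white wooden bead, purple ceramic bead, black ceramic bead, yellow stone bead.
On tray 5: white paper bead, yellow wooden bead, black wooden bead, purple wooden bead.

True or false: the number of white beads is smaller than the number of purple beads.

False

|white beads| = 8.
|purple beads| = 6.
The claim requires 8 < 6, which does not hold.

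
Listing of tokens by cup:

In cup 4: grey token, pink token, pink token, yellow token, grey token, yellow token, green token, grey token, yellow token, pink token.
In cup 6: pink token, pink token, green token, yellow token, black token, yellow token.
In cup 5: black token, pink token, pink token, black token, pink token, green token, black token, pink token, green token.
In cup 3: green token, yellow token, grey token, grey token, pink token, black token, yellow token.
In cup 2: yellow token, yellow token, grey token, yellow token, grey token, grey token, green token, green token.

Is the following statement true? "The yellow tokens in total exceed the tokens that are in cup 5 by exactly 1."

|yellow tokens| = 10.
|tokens in cup 5| = 9.
The claim requires 10 − 9 (= 1) to equal 1, which holds.

True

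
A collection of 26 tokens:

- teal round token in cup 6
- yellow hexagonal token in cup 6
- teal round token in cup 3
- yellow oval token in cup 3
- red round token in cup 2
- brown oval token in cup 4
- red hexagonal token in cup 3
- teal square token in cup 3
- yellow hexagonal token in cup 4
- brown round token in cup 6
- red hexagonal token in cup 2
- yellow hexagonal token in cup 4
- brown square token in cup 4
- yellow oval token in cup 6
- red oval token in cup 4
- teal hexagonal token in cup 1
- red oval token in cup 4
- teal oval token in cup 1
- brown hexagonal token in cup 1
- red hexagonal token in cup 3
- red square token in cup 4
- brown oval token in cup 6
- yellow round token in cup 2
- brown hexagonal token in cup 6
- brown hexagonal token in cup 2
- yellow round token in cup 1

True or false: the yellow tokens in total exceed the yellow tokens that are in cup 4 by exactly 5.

There are 7 yellow tokens.
There are 2 yellow tokens in cup 4.
The claim requires 7 − 2 (= 5) to equal 5, which holds.

True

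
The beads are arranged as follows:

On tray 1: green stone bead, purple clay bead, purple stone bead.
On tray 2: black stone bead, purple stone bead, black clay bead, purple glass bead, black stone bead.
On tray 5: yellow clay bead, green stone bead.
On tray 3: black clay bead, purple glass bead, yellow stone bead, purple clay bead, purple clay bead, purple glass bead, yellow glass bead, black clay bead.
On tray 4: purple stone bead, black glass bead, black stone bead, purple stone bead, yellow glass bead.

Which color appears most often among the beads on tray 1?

purple

Counts by color (restricted to beads on tray 1): purple 2, green 1.
The maximum is 2, held uniquely by purple.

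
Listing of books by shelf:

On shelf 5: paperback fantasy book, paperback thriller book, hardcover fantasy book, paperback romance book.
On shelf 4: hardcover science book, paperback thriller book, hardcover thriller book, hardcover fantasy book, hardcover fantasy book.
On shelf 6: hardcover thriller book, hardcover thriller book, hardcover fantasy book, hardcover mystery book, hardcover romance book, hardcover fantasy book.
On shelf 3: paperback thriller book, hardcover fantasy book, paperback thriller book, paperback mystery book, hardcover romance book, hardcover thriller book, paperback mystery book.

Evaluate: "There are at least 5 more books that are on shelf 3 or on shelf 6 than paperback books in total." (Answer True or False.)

True

books on shelf 3 or on shelf 6: 13.
paperback books: 8.
The claim requires 13 − 8 = 5 ≥ 5, which holds.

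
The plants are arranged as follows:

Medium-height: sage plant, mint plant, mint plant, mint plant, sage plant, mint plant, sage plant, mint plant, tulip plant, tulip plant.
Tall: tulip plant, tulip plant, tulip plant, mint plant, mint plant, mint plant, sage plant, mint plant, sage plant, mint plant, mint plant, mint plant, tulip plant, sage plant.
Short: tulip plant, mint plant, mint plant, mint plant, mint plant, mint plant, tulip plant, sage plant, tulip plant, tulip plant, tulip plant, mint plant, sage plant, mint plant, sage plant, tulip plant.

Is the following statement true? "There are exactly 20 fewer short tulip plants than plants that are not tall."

True

|short tulip plants| = 6.
|plants that are not tall| = 26.
The claim requires 26 − 6 (= 20) to equal 20, which holds.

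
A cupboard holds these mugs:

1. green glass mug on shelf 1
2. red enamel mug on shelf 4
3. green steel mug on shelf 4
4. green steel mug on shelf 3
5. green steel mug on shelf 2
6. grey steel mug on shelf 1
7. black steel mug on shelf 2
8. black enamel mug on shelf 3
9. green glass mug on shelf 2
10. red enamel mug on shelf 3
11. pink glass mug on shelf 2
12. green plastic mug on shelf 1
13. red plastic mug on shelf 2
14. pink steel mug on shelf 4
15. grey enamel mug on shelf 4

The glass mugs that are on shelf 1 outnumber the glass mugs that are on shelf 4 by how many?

glass mugs on shelf 1: 1.
glass mugs on shelf 4: 0.
1 − 0 = 1.

1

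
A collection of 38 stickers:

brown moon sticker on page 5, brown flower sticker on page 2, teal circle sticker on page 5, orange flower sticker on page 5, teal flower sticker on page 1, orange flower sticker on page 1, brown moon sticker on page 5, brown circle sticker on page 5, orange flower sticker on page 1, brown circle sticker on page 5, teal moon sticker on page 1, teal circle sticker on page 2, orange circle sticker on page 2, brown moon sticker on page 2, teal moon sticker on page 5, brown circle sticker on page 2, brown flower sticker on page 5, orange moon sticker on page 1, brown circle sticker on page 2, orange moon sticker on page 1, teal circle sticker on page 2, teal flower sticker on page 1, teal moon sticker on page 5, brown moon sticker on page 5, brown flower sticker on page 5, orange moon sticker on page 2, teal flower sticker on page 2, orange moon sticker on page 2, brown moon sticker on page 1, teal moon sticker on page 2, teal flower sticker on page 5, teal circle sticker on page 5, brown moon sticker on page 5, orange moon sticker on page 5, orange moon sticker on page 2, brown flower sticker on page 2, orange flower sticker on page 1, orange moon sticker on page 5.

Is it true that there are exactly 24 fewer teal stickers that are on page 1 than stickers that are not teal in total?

False

|teal stickers on page 1| = 3.
|stickers that are not teal| = 26.
The claim requires 26 − 3 (= 23) to equal 24, which does not hold.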